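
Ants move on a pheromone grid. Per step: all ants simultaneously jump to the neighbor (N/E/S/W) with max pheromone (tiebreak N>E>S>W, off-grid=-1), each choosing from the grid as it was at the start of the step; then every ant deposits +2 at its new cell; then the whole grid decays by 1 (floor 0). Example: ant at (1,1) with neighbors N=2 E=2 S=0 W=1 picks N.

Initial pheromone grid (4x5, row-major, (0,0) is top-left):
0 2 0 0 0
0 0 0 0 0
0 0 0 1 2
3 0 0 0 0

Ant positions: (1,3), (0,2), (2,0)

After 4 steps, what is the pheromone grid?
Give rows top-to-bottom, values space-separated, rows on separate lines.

After step 1: ants at (2,3),(0,1),(3,0)
  0 3 0 0 0
  0 0 0 0 0
  0 0 0 2 1
  4 0 0 0 0
After step 2: ants at (2,4),(0,2),(2,0)
  0 2 1 0 0
  0 0 0 0 0
  1 0 0 1 2
  3 0 0 0 0
After step 3: ants at (2,3),(0,1),(3,0)
  0 3 0 0 0
  0 0 0 0 0
  0 0 0 2 1
  4 0 0 0 0
After step 4: ants at (2,4),(0,2),(2,0)
  0 2 1 0 0
  0 0 0 0 0
  1 0 0 1 2
  3 0 0 0 0

0 2 1 0 0
0 0 0 0 0
1 0 0 1 2
3 0 0 0 0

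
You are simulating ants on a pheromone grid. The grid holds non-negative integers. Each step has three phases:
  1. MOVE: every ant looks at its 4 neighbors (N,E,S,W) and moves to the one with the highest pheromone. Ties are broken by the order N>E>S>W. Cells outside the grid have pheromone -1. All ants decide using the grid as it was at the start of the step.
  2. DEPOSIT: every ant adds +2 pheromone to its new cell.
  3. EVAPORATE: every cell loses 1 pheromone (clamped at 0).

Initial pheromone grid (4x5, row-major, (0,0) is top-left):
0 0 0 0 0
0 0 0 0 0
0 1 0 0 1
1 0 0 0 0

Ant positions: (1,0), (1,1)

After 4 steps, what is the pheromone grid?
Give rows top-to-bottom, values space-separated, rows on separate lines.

After step 1: ants at (0,0),(2,1)
  1 0 0 0 0
  0 0 0 0 0
  0 2 0 0 0
  0 0 0 0 0
After step 2: ants at (0,1),(1,1)
  0 1 0 0 0
  0 1 0 0 0
  0 1 0 0 0
  0 0 0 0 0
After step 3: ants at (1,1),(0,1)
  0 2 0 0 0
  0 2 0 0 0
  0 0 0 0 0
  0 0 0 0 0
After step 4: ants at (0,1),(1,1)
  0 3 0 0 0
  0 3 0 0 0
  0 0 0 0 0
  0 0 0 0 0

0 3 0 0 0
0 3 0 0 0
0 0 0 0 0
0 0 0 0 0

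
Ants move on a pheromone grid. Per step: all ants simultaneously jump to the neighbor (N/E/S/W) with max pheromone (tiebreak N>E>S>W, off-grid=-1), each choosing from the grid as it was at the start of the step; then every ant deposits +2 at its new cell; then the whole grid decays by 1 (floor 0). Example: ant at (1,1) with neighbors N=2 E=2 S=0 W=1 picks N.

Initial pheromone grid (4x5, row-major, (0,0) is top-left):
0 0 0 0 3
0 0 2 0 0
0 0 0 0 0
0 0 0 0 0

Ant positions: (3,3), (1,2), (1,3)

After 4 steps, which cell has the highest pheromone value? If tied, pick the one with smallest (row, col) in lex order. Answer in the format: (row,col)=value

Step 1: ant0:(3,3)->N->(2,3) | ant1:(1,2)->N->(0,2) | ant2:(1,3)->W->(1,2)
  grid max=3 at (1,2)
Step 2: ant0:(2,3)->N->(1,3) | ant1:(0,2)->S->(1,2) | ant2:(1,2)->N->(0,2)
  grid max=4 at (1,2)
Step 3: ant0:(1,3)->W->(1,2) | ant1:(1,2)->N->(0,2) | ant2:(0,2)->S->(1,2)
  grid max=7 at (1,2)
Step 4: ant0:(1,2)->N->(0,2) | ant1:(0,2)->S->(1,2) | ant2:(1,2)->N->(0,2)
  grid max=8 at (1,2)
Final grid:
  0 0 6 0 0
  0 0 8 0 0
  0 0 0 0 0
  0 0 0 0 0
Max pheromone 8 at (1,2)

Answer: (1,2)=8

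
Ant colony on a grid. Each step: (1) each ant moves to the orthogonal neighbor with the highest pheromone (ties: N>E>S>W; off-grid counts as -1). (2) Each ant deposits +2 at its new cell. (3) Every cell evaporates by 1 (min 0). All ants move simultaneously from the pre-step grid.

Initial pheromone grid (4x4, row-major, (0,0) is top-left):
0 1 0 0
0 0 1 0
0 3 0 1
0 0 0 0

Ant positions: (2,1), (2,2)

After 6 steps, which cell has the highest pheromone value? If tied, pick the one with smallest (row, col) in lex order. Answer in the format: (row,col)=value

Step 1: ant0:(2,1)->N->(1,1) | ant1:(2,2)->W->(2,1)
  grid max=4 at (2,1)
Step 2: ant0:(1,1)->S->(2,1) | ant1:(2,1)->N->(1,1)
  grid max=5 at (2,1)
Step 3: ant0:(2,1)->N->(1,1) | ant1:(1,1)->S->(2,1)
  grid max=6 at (2,1)
Step 4: ant0:(1,1)->S->(2,1) | ant1:(2,1)->N->(1,1)
  grid max=7 at (2,1)
Step 5: ant0:(2,1)->N->(1,1) | ant1:(1,1)->S->(2,1)
  grid max=8 at (2,1)
Step 6: ant0:(1,1)->S->(2,1) | ant1:(2,1)->N->(1,1)
  grid max=9 at (2,1)
Final grid:
  0 0 0 0
  0 6 0 0
  0 9 0 0
  0 0 0 0
Max pheromone 9 at (2,1)

Answer: (2,1)=9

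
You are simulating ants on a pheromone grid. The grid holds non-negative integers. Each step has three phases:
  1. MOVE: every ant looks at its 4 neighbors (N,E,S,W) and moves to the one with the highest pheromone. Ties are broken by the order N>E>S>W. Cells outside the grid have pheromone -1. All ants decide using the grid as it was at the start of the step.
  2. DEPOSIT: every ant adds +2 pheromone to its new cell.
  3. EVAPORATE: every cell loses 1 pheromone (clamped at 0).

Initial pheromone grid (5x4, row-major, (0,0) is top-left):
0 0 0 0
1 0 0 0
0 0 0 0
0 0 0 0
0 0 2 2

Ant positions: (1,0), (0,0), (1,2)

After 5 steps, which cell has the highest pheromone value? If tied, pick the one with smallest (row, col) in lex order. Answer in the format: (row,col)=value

Step 1: ant0:(1,0)->N->(0,0) | ant1:(0,0)->S->(1,0) | ant2:(1,2)->N->(0,2)
  grid max=2 at (1,0)
Step 2: ant0:(0,0)->S->(1,0) | ant1:(1,0)->N->(0,0) | ant2:(0,2)->E->(0,3)
  grid max=3 at (1,0)
Step 3: ant0:(1,0)->N->(0,0) | ant1:(0,0)->S->(1,0) | ant2:(0,3)->S->(1,3)
  grid max=4 at (1,0)
Step 4: ant0:(0,0)->S->(1,0) | ant1:(1,0)->N->(0,0) | ant2:(1,3)->N->(0,3)
  grid max=5 at (1,0)
Step 5: ant0:(1,0)->N->(0,0) | ant1:(0,0)->S->(1,0) | ant2:(0,3)->S->(1,3)
  grid max=6 at (1,0)
Final grid:
  5 0 0 0
  6 0 0 1
  0 0 0 0
  0 0 0 0
  0 0 0 0
Max pheromone 6 at (1,0)

Answer: (1,0)=6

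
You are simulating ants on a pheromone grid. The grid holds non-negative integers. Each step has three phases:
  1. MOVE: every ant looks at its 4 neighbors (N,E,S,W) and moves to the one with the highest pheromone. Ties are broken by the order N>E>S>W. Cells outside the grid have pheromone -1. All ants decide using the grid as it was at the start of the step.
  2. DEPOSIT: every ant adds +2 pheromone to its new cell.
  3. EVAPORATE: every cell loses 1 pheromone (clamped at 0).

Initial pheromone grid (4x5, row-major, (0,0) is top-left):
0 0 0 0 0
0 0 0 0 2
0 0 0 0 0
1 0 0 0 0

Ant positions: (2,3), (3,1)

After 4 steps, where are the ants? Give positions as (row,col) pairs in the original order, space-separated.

Step 1: ant0:(2,3)->N->(1,3) | ant1:(3,1)->W->(3,0)
  grid max=2 at (3,0)
Step 2: ant0:(1,3)->E->(1,4) | ant1:(3,0)->N->(2,0)
  grid max=2 at (1,4)
Step 3: ant0:(1,4)->N->(0,4) | ant1:(2,0)->S->(3,0)
  grid max=2 at (3,0)
Step 4: ant0:(0,4)->S->(1,4) | ant1:(3,0)->N->(2,0)
  grid max=2 at (1,4)

(1,4) (2,0)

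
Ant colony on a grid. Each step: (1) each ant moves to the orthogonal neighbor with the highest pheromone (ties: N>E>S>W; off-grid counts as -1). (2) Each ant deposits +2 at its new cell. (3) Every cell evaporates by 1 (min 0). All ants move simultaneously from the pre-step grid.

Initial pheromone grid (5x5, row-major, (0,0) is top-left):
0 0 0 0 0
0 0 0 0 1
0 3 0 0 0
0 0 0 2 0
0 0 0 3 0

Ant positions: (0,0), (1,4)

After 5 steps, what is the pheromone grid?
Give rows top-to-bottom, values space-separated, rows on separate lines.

After step 1: ants at (0,1),(0,4)
  0 1 0 0 1
  0 0 0 0 0
  0 2 0 0 0
  0 0 0 1 0
  0 0 0 2 0
After step 2: ants at (0,2),(1,4)
  0 0 1 0 0
  0 0 0 0 1
  0 1 0 0 0
  0 0 0 0 0
  0 0 0 1 0
After step 3: ants at (0,3),(0,4)
  0 0 0 1 1
  0 0 0 0 0
  0 0 0 0 0
  0 0 0 0 0
  0 0 0 0 0
After step 4: ants at (0,4),(0,3)
  0 0 0 2 2
  0 0 0 0 0
  0 0 0 0 0
  0 0 0 0 0
  0 0 0 0 0
After step 5: ants at (0,3),(0,4)
  0 0 0 3 3
  0 0 0 0 0
  0 0 0 0 0
  0 0 0 0 0
  0 0 0 0 0

0 0 0 3 3
0 0 0 0 0
0 0 0 0 0
0 0 0 0 0
0 0 0 0 0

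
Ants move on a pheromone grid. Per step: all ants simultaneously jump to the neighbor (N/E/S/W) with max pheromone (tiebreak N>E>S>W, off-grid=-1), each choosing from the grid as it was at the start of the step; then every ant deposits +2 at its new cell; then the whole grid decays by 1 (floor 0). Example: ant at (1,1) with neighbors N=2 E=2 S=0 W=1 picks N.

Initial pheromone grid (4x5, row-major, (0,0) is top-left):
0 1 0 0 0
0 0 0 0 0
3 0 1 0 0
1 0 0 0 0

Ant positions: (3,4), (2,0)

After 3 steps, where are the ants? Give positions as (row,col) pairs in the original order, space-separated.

Step 1: ant0:(3,4)->N->(2,4) | ant1:(2,0)->S->(3,0)
  grid max=2 at (2,0)
Step 2: ant0:(2,4)->N->(1,4) | ant1:(3,0)->N->(2,0)
  grid max=3 at (2,0)
Step 3: ant0:(1,4)->N->(0,4) | ant1:(2,0)->S->(3,0)
  grid max=2 at (2,0)

(0,4) (3,0)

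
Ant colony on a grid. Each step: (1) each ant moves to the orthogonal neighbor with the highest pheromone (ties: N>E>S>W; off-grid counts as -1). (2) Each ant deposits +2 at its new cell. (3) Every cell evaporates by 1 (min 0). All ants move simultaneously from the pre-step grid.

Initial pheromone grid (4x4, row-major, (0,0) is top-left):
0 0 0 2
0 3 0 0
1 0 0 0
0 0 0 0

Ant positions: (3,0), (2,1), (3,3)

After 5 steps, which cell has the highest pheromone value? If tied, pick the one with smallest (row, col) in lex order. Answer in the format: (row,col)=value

Step 1: ant0:(3,0)->N->(2,0) | ant1:(2,1)->N->(1,1) | ant2:(3,3)->N->(2,3)
  grid max=4 at (1,1)
Step 2: ant0:(2,0)->N->(1,0) | ant1:(1,1)->N->(0,1) | ant2:(2,3)->N->(1,3)
  grid max=3 at (1,1)
Step 3: ant0:(1,0)->E->(1,1) | ant1:(0,1)->S->(1,1) | ant2:(1,3)->N->(0,3)
  grid max=6 at (1,1)
Step 4: ant0:(1,1)->N->(0,1) | ant1:(1,1)->N->(0,1) | ant2:(0,3)->S->(1,3)
  grid max=5 at (1,1)
Step 5: ant0:(0,1)->S->(1,1) | ant1:(0,1)->S->(1,1) | ant2:(1,3)->N->(0,3)
  grid max=8 at (1,1)
Final grid:
  0 2 0 1
  0 8 0 0
  0 0 0 0
  0 0 0 0
Max pheromone 8 at (1,1)

Answer: (1,1)=8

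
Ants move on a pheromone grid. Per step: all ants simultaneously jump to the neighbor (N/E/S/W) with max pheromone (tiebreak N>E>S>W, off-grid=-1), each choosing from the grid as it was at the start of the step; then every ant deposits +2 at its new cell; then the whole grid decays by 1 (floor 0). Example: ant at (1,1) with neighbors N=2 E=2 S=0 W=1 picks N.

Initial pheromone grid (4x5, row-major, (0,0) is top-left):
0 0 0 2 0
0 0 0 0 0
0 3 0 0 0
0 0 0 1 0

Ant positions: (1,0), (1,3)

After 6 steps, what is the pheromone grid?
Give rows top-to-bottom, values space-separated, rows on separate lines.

After step 1: ants at (0,0),(0,3)
  1 0 0 3 0
  0 0 0 0 0
  0 2 0 0 0
  0 0 0 0 0
After step 2: ants at (0,1),(0,4)
  0 1 0 2 1
  0 0 0 0 0
  0 1 0 0 0
  0 0 0 0 0
After step 3: ants at (0,2),(0,3)
  0 0 1 3 0
  0 0 0 0 0
  0 0 0 0 0
  0 0 0 0 0
After step 4: ants at (0,3),(0,2)
  0 0 2 4 0
  0 0 0 0 0
  0 0 0 0 0
  0 0 0 0 0
After step 5: ants at (0,2),(0,3)
  0 0 3 5 0
  0 0 0 0 0
  0 0 0 0 0
  0 0 0 0 0
After step 6: ants at (0,3),(0,2)
  0 0 4 6 0
  0 0 0 0 0
  0 0 0 0 0
  0 0 0 0 0

0 0 4 6 0
0 0 0 0 0
0 0 0 0 0
0 0 0 0 0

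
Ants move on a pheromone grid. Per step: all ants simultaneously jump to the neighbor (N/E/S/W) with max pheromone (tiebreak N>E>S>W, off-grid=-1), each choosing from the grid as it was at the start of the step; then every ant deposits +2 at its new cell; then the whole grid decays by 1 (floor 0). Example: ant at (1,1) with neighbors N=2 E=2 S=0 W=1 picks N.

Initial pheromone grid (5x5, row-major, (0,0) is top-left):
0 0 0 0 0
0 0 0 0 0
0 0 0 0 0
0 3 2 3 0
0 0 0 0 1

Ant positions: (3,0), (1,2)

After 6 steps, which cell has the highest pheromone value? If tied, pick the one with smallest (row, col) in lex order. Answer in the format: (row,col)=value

Step 1: ant0:(3,0)->E->(3,1) | ant1:(1,2)->N->(0,2)
  grid max=4 at (3,1)
Step 2: ant0:(3,1)->E->(3,2) | ant1:(0,2)->E->(0,3)
  grid max=3 at (3,1)
Step 3: ant0:(3,2)->W->(3,1) | ant1:(0,3)->E->(0,4)
  grid max=4 at (3,1)
Step 4: ant0:(3,1)->E->(3,2) | ant1:(0,4)->S->(1,4)
  grid max=3 at (3,1)
Step 5: ant0:(3,2)->W->(3,1) | ant1:(1,4)->N->(0,4)
  grid max=4 at (3,1)
Step 6: ant0:(3,1)->E->(3,2) | ant1:(0,4)->S->(1,4)
  grid max=3 at (3,1)
Final grid:
  0 0 0 0 0
  0 0 0 0 1
  0 0 0 0 0
  0 3 2 0 0
  0 0 0 0 0
Max pheromone 3 at (3,1)

Answer: (3,1)=3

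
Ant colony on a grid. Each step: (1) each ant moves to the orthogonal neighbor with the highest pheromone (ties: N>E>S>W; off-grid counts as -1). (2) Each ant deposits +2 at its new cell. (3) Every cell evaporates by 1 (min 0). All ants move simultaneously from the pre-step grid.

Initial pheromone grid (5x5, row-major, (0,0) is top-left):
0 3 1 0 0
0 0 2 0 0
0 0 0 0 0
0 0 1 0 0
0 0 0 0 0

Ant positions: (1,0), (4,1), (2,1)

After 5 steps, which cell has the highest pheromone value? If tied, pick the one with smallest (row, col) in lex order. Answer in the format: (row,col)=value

Step 1: ant0:(1,0)->N->(0,0) | ant1:(4,1)->N->(3,1) | ant2:(2,1)->N->(1,1)
  grid max=2 at (0,1)
Step 2: ant0:(0,0)->E->(0,1) | ant1:(3,1)->N->(2,1) | ant2:(1,1)->N->(0,1)
  grid max=5 at (0,1)
Step 3: ant0:(0,1)->E->(0,2) | ant1:(2,1)->N->(1,1) | ant2:(0,1)->E->(0,2)
  grid max=4 at (0,1)
Step 4: ant0:(0,2)->W->(0,1) | ant1:(1,1)->N->(0,1) | ant2:(0,2)->W->(0,1)
  grid max=9 at (0,1)
Step 5: ant0:(0,1)->E->(0,2) | ant1:(0,1)->E->(0,2) | ant2:(0,1)->E->(0,2)
  grid max=8 at (0,1)
Final grid:
  0 8 7 0 0
  0 0 0 0 0
  0 0 0 0 0
  0 0 0 0 0
  0 0 0 0 0
Max pheromone 8 at (0,1)

Answer: (0,1)=8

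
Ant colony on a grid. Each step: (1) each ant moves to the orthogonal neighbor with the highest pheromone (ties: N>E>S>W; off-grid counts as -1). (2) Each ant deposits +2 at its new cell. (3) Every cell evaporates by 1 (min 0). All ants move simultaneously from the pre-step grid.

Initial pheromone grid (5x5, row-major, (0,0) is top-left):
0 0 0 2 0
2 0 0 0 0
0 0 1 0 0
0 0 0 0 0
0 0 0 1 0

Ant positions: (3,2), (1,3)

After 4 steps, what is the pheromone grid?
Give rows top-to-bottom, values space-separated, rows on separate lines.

After step 1: ants at (2,2),(0,3)
  0 0 0 3 0
  1 0 0 0 0
  0 0 2 0 0
  0 0 0 0 0
  0 0 0 0 0
After step 2: ants at (1,2),(0,4)
  0 0 0 2 1
  0 0 1 0 0
  0 0 1 0 0
  0 0 0 0 0
  0 0 0 0 0
After step 3: ants at (2,2),(0,3)
  0 0 0 3 0
  0 0 0 0 0
  0 0 2 0 0
  0 0 0 0 0
  0 0 0 0 0
After step 4: ants at (1,2),(0,4)
  0 0 0 2 1
  0 0 1 0 0
  0 0 1 0 0
  0 0 0 0 0
  0 0 0 0 0

0 0 0 2 1
0 0 1 0 0
0 0 1 0 0
0 0 0 0 0
0 0 0 0 0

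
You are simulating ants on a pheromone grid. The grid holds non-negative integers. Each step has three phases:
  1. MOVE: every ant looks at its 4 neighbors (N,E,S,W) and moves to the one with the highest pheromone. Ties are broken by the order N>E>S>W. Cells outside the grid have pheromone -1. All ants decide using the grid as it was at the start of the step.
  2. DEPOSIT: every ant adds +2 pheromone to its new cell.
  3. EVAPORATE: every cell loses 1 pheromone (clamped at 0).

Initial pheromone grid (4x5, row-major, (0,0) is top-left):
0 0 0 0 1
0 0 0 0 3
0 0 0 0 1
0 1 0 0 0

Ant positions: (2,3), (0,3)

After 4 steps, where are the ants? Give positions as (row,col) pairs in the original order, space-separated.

Step 1: ant0:(2,3)->E->(2,4) | ant1:(0,3)->E->(0,4)
  grid max=2 at (0,4)
Step 2: ant0:(2,4)->N->(1,4) | ant1:(0,4)->S->(1,4)
  grid max=5 at (1,4)
Step 3: ant0:(1,4)->N->(0,4) | ant1:(1,4)->N->(0,4)
  grid max=4 at (0,4)
Step 4: ant0:(0,4)->S->(1,4) | ant1:(0,4)->S->(1,4)
  grid max=7 at (1,4)

(1,4) (1,4)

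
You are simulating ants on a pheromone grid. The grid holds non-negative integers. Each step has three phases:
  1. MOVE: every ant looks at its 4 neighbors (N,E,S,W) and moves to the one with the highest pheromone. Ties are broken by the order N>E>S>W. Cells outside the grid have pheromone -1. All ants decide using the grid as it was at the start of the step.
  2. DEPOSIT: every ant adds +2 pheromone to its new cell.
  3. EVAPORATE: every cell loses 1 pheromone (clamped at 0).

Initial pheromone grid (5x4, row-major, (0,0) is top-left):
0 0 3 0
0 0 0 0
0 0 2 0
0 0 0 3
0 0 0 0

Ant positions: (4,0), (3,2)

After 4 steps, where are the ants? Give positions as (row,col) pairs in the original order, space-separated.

Step 1: ant0:(4,0)->N->(3,0) | ant1:(3,2)->E->(3,3)
  grid max=4 at (3,3)
Step 2: ant0:(3,0)->N->(2,0) | ant1:(3,3)->N->(2,3)
  grid max=3 at (3,3)
Step 3: ant0:(2,0)->N->(1,0) | ant1:(2,3)->S->(3,3)
  grid max=4 at (3,3)
Step 4: ant0:(1,0)->N->(0,0) | ant1:(3,3)->N->(2,3)
  grid max=3 at (3,3)

(0,0) (2,3)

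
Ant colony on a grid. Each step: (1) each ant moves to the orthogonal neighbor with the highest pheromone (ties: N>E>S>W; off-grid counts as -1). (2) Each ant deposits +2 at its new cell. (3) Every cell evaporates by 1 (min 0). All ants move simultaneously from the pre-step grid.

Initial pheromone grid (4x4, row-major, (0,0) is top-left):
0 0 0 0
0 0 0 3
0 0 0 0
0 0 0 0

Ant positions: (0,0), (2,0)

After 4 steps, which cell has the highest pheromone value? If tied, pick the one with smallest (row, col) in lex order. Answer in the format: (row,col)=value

Step 1: ant0:(0,0)->E->(0,1) | ant1:(2,0)->N->(1,0)
  grid max=2 at (1,3)
Step 2: ant0:(0,1)->E->(0,2) | ant1:(1,0)->N->(0,0)
  grid max=1 at (0,0)
Step 3: ant0:(0,2)->E->(0,3) | ant1:(0,0)->E->(0,1)
  grid max=1 at (0,1)
Step 4: ant0:(0,3)->S->(1,3) | ant1:(0,1)->E->(0,2)
  grid max=1 at (0,2)
Final grid:
  0 0 1 0
  0 0 0 1
  0 0 0 0
  0 0 0 0
Max pheromone 1 at (0,2)

Answer: (0,2)=1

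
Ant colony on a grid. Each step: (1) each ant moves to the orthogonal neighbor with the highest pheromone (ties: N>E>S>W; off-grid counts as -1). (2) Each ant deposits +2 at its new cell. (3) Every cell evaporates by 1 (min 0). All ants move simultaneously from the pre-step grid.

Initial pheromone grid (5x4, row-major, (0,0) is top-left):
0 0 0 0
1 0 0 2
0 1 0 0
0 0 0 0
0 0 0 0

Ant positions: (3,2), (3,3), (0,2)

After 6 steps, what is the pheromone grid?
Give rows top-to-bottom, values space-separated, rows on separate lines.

After step 1: ants at (2,2),(2,3),(0,3)
  0 0 0 1
  0 0 0 1
  0 0 1 1
  0 0 0 0
  0 0 0 0
After step 2: ants at (2,3),(1,3),(1,3)
  0 0 0 0
  0 0 0 4
  0 0 0 2
  0 0 0 0
  0 0 0 0
After step 3: ants at (1,3),(2,3),(2,3)
  0 0 0 0
  0 0 0 5
  0 0 0 5
  0 0 0 0
  0 0 0 0
After step 4: ants at (2,3),(1,3),(1,3)
  0 0 0 0
  0 0 0 8
  0 0 0 6
  0 0 0 0
  0 0 0 0
After step 5: ants at (1,3),(2,3),(2,3)
  0 0 0 0
  0 0 0 9
  0 0 0 9
  0 0 0 0
  0 0 0 0
After step 6: ants at (2,3),(1,3),(1,3)
  0 0 0 0
  0 0 0 12
  0 0 0 10
  0 0 0 0
  0 0 0 0

0 0 0 0
0 0 0 12
0 0 0 10
0 0 0 0
0 0 0 0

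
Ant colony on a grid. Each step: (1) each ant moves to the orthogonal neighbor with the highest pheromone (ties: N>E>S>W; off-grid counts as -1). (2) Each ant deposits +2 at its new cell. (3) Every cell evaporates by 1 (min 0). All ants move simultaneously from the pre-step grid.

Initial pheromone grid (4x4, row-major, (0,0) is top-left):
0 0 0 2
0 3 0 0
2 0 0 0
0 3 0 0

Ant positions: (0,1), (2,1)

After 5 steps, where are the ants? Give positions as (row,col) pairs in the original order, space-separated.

Step 1: ant0:(0,1)->S->(1,1) | ant1:(2,1)->N->(1,1)
  grid max=6 at (1,1)
Step 2: ant0:(1,1)->N->(0,1) | ant1:(1,1)->N->(0,1)
  grid max=5 at (1,1)
Step 3: ant0:(0,1)->S->(1,1) | ant1:(0,1)->S->(1,1)
  grid max=8 at (1,1)
Step 4: ant0:(1,1)->N->(0,1) | ant1:(1,1)->N->(0,1)
  grid max=7 at (1,1)
Step 5: ant0:(0,1)->S->(1,1) | ant1:(0,1)->S->(1,1)
  grid max=10 at (1,1)

(1,1) (1,1)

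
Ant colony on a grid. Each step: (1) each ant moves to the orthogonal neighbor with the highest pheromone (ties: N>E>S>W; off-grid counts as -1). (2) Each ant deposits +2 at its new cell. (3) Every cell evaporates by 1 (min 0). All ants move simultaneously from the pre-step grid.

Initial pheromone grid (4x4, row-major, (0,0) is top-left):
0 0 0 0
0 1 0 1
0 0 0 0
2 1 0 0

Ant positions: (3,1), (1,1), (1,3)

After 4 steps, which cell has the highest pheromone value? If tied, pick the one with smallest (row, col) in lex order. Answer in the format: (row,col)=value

Step 1: ant0:(3,1)->W->(3,0) | ant1:(1,1)->N->(0,1) | ant2:(1,3)->N->(0,3)
  grid max=3 at (3,0)
Step 2: ant0:(3,0)->N->(2,0) | ant1:(0,1)->E->(0,2) | ant2:(0,3)->S->(1,3)
  grid max=2 at (3,0)
Step 3: ant0:(2,0)->S->(3,0) | ant1:(0,2)->E->(0,3) | ant2:(1,3)->N->(0,3)
  grid max=3 at (0,3)
Step 4: ant0:(3,0)->N->(2,0) | ant1:(0,3)->S->(1,3) | ant2:(0,3)->S->(1,3)
  grid max=3 at (1,3)
Final grid:
  0 0 0 2
  0 0 0 3
  1 0 0 0
  2 0 0 0
Max pheromone 3 at (1,3)

Answer: (1,3)=3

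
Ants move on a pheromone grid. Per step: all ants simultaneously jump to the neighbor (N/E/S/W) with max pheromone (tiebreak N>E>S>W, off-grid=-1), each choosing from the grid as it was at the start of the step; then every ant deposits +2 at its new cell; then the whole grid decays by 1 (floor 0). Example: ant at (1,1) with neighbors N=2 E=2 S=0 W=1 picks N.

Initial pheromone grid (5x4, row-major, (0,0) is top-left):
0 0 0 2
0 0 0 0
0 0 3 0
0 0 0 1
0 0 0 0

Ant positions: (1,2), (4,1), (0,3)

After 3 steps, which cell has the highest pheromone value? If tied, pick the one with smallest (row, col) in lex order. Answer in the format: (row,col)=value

Step 1: ant0:(1,2)->S->(2,2) | ant1:(4,1)->N->(3,1) | ant2:(0,3)->S->(1,3)
  grid max=4 at (2,2)
Step 2: ant0:(2,2)->N->(1,2) | ant1:(3,1)->N->(2,1) | ant2:(1,3)->N->(0,3)
  grid max=3 at (2,2)
Step 3: ant0:(1,2)->S->(2,2) | ant1:(2,1)->E->(2,2) | ant2:(0,3)->S->(1,3)
  grid max=6 at (2,2)
Final grid:
  0 0 0 1
  0 0 0 1
  0 0 6 0
  0 0 0 0
  0 0 0 0
Max pheromone 6 at (2,2)

Answer: (2,2)=6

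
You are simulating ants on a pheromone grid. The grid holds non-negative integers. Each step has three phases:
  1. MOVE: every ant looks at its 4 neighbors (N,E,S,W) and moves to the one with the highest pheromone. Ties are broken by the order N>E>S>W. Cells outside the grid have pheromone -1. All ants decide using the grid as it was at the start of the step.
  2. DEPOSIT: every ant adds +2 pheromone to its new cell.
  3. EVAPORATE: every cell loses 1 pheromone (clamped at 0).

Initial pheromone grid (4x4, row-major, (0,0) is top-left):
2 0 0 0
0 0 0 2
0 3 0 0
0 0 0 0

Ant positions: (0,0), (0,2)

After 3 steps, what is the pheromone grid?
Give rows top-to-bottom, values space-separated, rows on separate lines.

After step 1: ants at (0,1),(0,3)
  1 1 0 1
  0 0 0 1
  0 2 0 0
  0 0 0 0
After step 2: ants at (0,0),(1,3)
  2 0 0 0
  0 0 0 2
  0 1 0 0
  0 0 0 0
After step 3: ants at (0,1),(0,3)
  1 1 0 1
  0 0 0 1
  0 0 0 0
  0 0 0 0

1 1 0 1
0 0 0 1
0 0 0 0
0 0 0 0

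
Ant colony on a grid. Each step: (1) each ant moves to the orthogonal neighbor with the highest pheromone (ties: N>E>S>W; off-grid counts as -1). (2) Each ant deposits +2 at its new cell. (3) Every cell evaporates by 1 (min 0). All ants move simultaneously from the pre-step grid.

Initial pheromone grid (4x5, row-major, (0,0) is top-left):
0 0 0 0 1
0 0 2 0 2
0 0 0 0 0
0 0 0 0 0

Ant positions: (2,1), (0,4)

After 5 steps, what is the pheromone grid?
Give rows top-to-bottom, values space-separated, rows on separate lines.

After step 1: ants at (1,1),(1,4)
  0 0 0 0 0
  0 1 1 0 3
  0 0 0 0 0
  0 0 0 0 0
After step 2: ants at (1,2),(0,4)
  0 0 0 0 1
  0 0 2 0 2
  0 0 0 0 0
  0 0 0 0 0
After step 3: ants at (0,2),(1,4)
  0 0 1 0 0
  0 0 1 0 3
  0 0 0 0 0
  0 0 0 0 0
After step 4: ants at (1,2),(0,4)
  0 0 0 0 1
  0 0 2 0 2
  0 0 0 0 0
  0 0 0 0 0
After step 5: ants at (0,2),(1,4)
  0 0 1 0 0
  0 0 1 0 3
  0 0 0 0 0
  0 0 0 0 0

0 0 1 0 0
0 0 1 0 3
0 0 0 0 0
0 0 0 0 0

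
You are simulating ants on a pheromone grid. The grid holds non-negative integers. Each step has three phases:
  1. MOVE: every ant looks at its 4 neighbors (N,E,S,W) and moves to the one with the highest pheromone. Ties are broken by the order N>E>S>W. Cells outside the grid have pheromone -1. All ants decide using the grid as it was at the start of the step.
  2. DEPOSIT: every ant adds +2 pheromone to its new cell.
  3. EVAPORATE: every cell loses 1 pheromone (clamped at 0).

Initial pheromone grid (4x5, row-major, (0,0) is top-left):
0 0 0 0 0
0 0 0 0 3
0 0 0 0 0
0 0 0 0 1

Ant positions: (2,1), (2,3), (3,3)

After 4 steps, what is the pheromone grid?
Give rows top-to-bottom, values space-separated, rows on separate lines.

After step 1: ants at (1,1),(1,3),(3,4)
  0 0 0 0 0
  0 1 0 1 2
  0 0 0 0 0
  0 0 0 0 2
After step 2: ants at (0,1),(1,4),(2,4)
  0 1 0 0 0
  0 0 0 0 3
  0 0 0 0 1
  0 0 0 0 1
After step 3: ants at (0,2),(2,4),(1,4)
  0 0 1 0 0
  0 0 0 0 4
  0 0 0 0 2
  0 0 0 0 0
After step 4: ants at (0,3),(1,4),(2,4)
  0 0 0 1 0
  0 0 0 0 5
  0 0 0 0 3
  0 0 0 0 0

0 0 0 1 0
0 0 0 0 5
0 0 0 0 3
0 0 0 0 0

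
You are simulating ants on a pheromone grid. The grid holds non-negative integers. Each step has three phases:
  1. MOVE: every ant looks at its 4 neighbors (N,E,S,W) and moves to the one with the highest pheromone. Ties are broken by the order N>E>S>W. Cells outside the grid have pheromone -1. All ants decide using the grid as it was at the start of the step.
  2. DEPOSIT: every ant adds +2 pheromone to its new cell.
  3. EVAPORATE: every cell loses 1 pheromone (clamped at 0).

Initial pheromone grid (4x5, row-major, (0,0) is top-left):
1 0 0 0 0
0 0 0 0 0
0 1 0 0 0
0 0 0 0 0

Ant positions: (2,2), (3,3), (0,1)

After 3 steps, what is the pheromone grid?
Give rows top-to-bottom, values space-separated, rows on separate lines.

After step 1: ants at (2,1),(2,3),(0,0)
  2 0 0 0 0
  0 0 0 0 0
  0 2 0 1 0
  0 0 0 0 0
After step 2: ants at (1,1),(1,3),(0,1)
  1 1 0 0 0
  0 1 0 1 0
  0 1 0 0 0
  0 0 0 0 0
After step 3: ants at (0,1),(0,3),(1,1)
  0 2 0 1 0
  0 2 0 0 0
  0 0 0 0 0
  0 0 0 0 0

0 2 0 1 0
0 2 0 0 0
0 0 0 0 0
0 0 0 0 0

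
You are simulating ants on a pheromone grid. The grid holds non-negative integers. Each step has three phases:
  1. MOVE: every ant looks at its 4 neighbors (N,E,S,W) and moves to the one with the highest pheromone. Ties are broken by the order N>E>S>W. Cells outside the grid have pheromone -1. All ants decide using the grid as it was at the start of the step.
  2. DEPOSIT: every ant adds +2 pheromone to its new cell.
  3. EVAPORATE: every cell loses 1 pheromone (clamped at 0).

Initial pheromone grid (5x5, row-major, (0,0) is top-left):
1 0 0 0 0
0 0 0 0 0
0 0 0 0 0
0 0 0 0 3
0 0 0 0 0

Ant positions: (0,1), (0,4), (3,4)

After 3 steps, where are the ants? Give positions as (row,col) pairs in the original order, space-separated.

Step 1: ant0:(0,1)->W->(0,0) | ant1:(0,4)->S->(1,4) | ant2:(3,4)->N->(2,4)
  grid max=2 at (0,0)
Step 2: ant0:(0,0)->E->(0,1) | ant1:(1,4)->S->(2,4) | ant2:(2,4)->S->(3,4)
  grid max=3 at (3,4)
Step 3: ant0:(0,1)->W->(0,0) | ant1:(2,4)->S->(3,4) | ant2:(3,4)->N->(2,4)
  grid max=4 at (3,4)

(0,0) (3,4) (2,4)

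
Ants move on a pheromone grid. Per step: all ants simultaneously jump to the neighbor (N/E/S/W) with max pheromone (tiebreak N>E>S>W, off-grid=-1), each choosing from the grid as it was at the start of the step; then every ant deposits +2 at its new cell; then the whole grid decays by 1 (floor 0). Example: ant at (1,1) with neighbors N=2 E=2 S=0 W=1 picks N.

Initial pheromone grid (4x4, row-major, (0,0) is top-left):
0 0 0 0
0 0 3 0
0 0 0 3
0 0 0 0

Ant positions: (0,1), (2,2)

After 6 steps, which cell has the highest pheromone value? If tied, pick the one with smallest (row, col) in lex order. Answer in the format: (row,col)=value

Step 1: ant0:(0,1)->E->(0,2) | ant1:(2,2)->N->(1,2)
  grid max=4 at (1,2)
Step 2: ant0:(0,2)->S->(1,2) | ant1:(1,2)->N->(0,2)
  grid max=5 at (1,2)
Step 3: ant0:(1,2)->N->(0,2) | ant1:(0,2)->S->(1,2)
  grid max=6 at (1,2)
Step 4: ant0:(0,2)->S->(1,2) | ant1:(1,2)->N->(0,2)
  grid max=7 at (1,2)
Step 5: ant0:(1,2)->N->(0,2) | ant1:(0,2)->S->(1,2)
  grid max=8 at (1,2)
Step 6: ant0:(0,2)->S->(1,2) | ant1:(1,2)->N->(0,2)
  grid max=9 at (1,2)
Final grid:
  0 0 6 0
  0 0 9 0
  0 0 0 0
  0 0 0 0
Max pheromone 9 at (1,2)

Answer: (1,2)=9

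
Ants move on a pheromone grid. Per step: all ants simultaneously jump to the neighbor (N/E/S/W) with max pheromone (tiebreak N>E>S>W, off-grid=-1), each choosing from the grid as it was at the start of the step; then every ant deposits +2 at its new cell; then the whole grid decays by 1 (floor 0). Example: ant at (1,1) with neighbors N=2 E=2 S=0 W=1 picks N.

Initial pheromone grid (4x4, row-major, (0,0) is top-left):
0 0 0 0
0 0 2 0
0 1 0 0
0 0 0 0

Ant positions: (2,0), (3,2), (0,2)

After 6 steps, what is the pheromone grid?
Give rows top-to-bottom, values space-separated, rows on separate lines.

After step 1: ants at (2,1),(2,2),(1,2)
  0 0 0 0
  0 0 3 0
  0 2 1 0
  0 0 0 0
After step 2: ants at (2,2),(1,2),(2,2)
  0 0 0 0
  0 0 4 0
  0 1 4 0
  0 0 0 0
After step 3: ants at (1,2),(2,2),(1,2)
  0 0 0 0
  0 0 7 0
  0 0 5 0
  0 0 0 0
After step 4: ants at (2,2),(1,2),(2,2)
  0 0 0 0
  0 0 8 0
  0 0 8 0
  0 0 0 0
After step 5: ants at (1,2),(2,2),(1,2)
  0 0 0 0
  0 0 11 0
  0 0 9 0
  0 0 0 0
After step 6: ants at (2,2),(1,2),(2,2)
  0 0 0 0
  0 0 12 0
  0 0 12 0
  0 0 0 0

0 0 0 0
0 0 12 0
0 0 12 0
0 0 0 0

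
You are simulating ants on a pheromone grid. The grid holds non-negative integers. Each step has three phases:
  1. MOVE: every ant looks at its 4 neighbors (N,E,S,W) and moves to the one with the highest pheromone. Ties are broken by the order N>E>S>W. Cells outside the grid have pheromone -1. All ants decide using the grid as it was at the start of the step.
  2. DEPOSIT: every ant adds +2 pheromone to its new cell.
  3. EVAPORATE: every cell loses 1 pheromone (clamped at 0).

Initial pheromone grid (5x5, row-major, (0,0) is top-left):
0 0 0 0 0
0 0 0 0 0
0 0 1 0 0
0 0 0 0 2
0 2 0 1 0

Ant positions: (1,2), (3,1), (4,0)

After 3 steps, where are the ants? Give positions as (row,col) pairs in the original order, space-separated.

Step 1: ant0:(1,2)->S->(2,2) | ant1:(3,1)->S->(4,1) | ant2:(4,0)->E->(4,1)
  grid max=5 at (4,1)
Step 2: ant0:(2,2)->N->(1,2) | ant1:(4,1)->N->(3,1) | ant2:(4,1)->N->(3,1)
  grid max=4 at (4,1)
Step 3: ant0:(1,2)->S->(2,2) | ant1:(3,1)->S->(4,1) | ant2:(3,1)->S->(4,1)
  grid max=7 at (4,1)

(2,2) (4,1) (4,1)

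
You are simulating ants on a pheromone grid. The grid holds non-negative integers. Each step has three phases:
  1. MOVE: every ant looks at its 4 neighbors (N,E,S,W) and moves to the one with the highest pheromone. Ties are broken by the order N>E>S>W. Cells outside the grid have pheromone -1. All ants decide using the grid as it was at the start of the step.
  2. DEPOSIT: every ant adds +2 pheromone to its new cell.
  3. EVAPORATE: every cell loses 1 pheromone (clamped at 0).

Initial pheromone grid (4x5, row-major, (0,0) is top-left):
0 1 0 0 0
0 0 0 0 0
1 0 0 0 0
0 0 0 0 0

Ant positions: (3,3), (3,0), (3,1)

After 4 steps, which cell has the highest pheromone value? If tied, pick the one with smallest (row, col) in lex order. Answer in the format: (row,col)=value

Answer: (2,0)=5

Derivation:
Step 1: ant0:(3,3)->N->(2,3) | ant1:(3,0)->N->(2,0) | ant2:(3,1)->N->(2,1)
  grid max=2 at (2,0)
Step 2: ant0:(2,3)->N->(1,3) | ant1:(2,0)->E->(2,1) | ant2:(2,1)->W->(2,0)
  grid max=3 at (2,0)
Step 3: ant0:(1,3)->N->(0,3) | ant1:(2,1)->W->(2,0) | ant2:(2,0)->E->(2,1)
  grid max=4 at (2,0)
Step 4: ant0:(0,3)->E->(0,4) | ant1:(2,0)->E->(2,1) | ant2:(2,1)->W->(2,0)
  grid max=5 at (2,0)
Final grid:
  0 0 0 0 1
  0 0 0 0 0
  5 4 0 0 0
  0 0 0 0 0
Max pheromone 5 at (2,0)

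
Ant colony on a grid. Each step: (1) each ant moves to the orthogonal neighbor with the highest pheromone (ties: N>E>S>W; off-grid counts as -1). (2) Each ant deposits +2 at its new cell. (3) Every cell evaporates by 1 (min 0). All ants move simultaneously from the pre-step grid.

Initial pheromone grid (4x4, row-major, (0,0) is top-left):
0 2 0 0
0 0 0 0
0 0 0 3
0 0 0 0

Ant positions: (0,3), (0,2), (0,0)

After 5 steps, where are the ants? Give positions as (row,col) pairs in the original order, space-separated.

Step 1: ant0:(0,3)->S->(1,3) | ant1:(0,2)->W->(0,1) | ant2:(0,0)->E->(0,1)
  grid max=5 at (0,1)
Step 2: ant0:(1,3)->S->(2,3) | ant1:(0,1)->E->(0,2) | ant2:(0,1)->E->(0,2)
  grid max=4 at (0,1)
Step 3: ant0:(2,3)->N->(1,3) | ant1:(0,2)->W->(0,1) | ant2:(0,2)->W->(0,1)
  grid max=7 at (0,1)
Step 4: ant0:(1,3)->S->(2,3) | ant1:(0,1)->E->(0,2) | ant2:(0,1)->E->(0,2)
  grid max=6 at (0,1)
Step 5: ant0:(2,3)->N->(1,3) | ant1:(0,2)->W->(0,1) | ant2:(0,2)->W->(0,1)
  grid max=9 at (0,1)

(1,3) (0,1) (0,1)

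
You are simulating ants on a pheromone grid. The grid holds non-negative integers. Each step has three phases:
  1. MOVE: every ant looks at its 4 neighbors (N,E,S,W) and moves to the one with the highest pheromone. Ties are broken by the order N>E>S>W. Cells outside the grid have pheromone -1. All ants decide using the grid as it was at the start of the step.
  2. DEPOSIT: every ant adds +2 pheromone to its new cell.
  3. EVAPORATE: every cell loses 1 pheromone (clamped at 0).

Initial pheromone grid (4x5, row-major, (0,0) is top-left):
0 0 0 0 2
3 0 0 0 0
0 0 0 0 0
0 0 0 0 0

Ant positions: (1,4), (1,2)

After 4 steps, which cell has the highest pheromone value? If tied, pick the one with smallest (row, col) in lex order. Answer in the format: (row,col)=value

Step 1: ant0:(1,4)->N->(0,4) | ant1:(1,2)->N->(0,2)
  grid max=3 at (0,4)
Step 2: ant0:(0,4)->S->(1,4) | ant1:(0,2)->E->(0,3)
  grid max=2 at (0,4)
Step 3: ant0:(1,4)->N->(0,4) | ant1:(0,3)->E->(0,4)
  grid max=5 at (0,4)
Step 4: ant0:(0,4)->S->(1,4) | ant1:(0,4)->S->(1,4)
  grid max=4 at (0,4)
Final grid:
  0 0 0 0 4
  0 0 0 0 3
  0 0 0 0 0
  0 0 0 0 0
Max pheromone 4 at (0,4)

Answer: (0,4)=4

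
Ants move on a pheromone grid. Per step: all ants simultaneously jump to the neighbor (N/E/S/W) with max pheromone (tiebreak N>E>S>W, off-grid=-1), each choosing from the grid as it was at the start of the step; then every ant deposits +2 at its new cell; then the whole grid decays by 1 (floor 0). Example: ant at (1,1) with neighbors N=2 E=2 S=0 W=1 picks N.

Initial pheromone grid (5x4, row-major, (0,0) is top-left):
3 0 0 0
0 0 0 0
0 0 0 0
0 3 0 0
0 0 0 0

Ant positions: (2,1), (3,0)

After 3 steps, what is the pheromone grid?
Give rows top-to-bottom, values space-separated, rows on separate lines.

After step 1: ants at (3,1),(3,1)
  2 0 0 0
  0 0 0 0
  0 0 0 0
  0 6 0 0
  0 0 0 0
After step 2: ants at (2,1),(2,1)
  1 0 0 0
  0 0 0 0
  0 3 0 0
  0 5 0 0
  0 0 0 0
After step 3: ants at (3,1),(3,1)
  0 0 0 0
  0 0 0 0
  0 2 0 0
  0 8 0 0
  0 0 0 0

0 0 0 0
0 0 0 0
0 2 0 0
0 8 0 0
0 0 0 0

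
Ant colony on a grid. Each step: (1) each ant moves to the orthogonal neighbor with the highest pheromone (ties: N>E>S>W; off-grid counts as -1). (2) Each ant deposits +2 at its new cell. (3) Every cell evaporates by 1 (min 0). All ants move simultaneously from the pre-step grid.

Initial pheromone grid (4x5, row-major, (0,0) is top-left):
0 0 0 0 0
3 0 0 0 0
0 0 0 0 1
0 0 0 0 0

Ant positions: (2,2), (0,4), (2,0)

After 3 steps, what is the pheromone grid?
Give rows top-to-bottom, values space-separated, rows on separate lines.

After step 1: ants at (1,2),(1,4),(1,0)
  0 0 0 0 0
  4 0 1 0 1
  0 0 0 0 0
  0 0 0 0 0
After step 2: ants at (0,2),(0,4),(0,0)
  1 0 1 0 1
  3 0 0 0 0
  0 0 0 0 0
  0 0 0 0 0
After step 3: ants at (0,3),(1,4),(1,0)
  0 0 0 1 0
  4 0 0 0 1
  0 0 0 0 0
  0 0 0 0 0

0 0 0 1 0
4 0 0 0 1
0 0 0 0 0
0 0 0 0 0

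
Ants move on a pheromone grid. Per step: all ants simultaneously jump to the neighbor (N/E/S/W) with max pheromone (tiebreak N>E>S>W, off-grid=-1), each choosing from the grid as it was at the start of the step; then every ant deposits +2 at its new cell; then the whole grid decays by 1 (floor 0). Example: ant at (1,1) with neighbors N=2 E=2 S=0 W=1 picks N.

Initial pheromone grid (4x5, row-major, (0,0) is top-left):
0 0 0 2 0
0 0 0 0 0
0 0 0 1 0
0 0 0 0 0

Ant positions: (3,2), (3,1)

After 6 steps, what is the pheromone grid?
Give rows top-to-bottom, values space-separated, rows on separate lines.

After step 1: ants at (2,2),(2,1)
  0 0 0 1 0
  0 0 0 0 0
  0 1 1 0 0
  0 0 0 0 0
After step 2: ants at (2,1),(2,2)
  0 0 0 0 0
  0 0 0 0 0
  0 2 2 0 0
  0 0 0 0 0
After step 3: ants at (2,2),(2,1)
  0 0 0 0 0
  0 0 0 0 0
  0 3 3 0 0
  0 0 0 0 0
After step 4: ants at (2,1),(2,2)
  0 0 0 0 0
  0 0 0 0 0
  0 4 4 0 0
  0 0 0 0 0
After step 5: ants at (2,2),(2,1)
  0 0 0 0 0
  0 0 0 0 0
  0 5 5 0 0
  0 0 0 0 0
After step 6: ants at (2,1),(2,2)
  0 0 0 0 0
  0 0 0 0 0
  0 6 6 0 0
  0 0 0 0 0

0 0 0 0 0
0 0 0 0 0
0 6 6 0 0
0 0 0 0 0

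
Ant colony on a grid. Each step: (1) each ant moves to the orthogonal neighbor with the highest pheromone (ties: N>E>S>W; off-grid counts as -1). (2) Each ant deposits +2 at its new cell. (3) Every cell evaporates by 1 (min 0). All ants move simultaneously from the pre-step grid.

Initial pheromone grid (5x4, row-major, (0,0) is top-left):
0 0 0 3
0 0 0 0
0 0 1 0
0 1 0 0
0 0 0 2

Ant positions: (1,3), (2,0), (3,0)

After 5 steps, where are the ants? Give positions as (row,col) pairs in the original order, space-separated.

Step 1: ant0:(1,3)->N->(0,3) | ant1:(2,0)->N->(1,0) | ant2:(3,0)->E->(3,1)
  grid max=4 at (0,3)
Step 2: ant0:(0,3)->S->(1,3) | ant1:(1,0)->N->(0,0) | ant2:(3,1)->N->(2,1)
  grid max=3 at (0,3)
Step 3: ant0:(1,3)->N->(0,3) | ant1:(0,0)->E->(0,1) | ant2:(2,1)->S->(3,1)
  grid max=4 at (0,3)
Step 4: ant0:(0,3)->S->(1,3) | ant1:(0,1)->E->(0,2) | ant2:(3,1)->N->(2,1)
  grid max=3 at (0,3)
Step 5: ant0:(1,3)->N->(0,3) | ant1:(0,2)->E->(0,3) | ant2:(2,1)->S->(3,1)
  grid max=6 at (0,3)

(0,3) (0,3) (3,1)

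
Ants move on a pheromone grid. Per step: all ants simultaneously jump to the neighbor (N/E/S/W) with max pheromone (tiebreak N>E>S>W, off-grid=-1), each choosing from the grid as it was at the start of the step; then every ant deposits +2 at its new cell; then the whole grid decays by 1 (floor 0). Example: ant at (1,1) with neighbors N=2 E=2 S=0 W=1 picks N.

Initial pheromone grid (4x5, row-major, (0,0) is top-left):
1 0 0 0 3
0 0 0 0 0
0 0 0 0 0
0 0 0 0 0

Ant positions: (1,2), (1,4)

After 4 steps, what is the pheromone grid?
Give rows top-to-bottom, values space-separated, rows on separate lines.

After step 1: ants at (0,2),(0,4)
  0 0 1 0 4
  0 0 0 0 0
  0 0 0 0 0
  0 0 0 0 0
After step 2: ants at (0,3),(1,4)
  0 0 0 1 3
  0 0 0 0 1
  0 0 0 0 0
  0 0 0 0 0
After step 3: ants at (0,4),(0,4)
  0 0 0 0 6
  0 0 0 0 0
  0 0 0 0 0
  0 0 0 0 0
After step 4: ants at (1,4),(1,4)
  0 0 0 0 5
  0 0 0 0 3
  0 0 0 0 0
  0 0 0 0 0

0 0 0 0 5
0 0 0 0 3
0 0 0 0 0
0 0 0 0 0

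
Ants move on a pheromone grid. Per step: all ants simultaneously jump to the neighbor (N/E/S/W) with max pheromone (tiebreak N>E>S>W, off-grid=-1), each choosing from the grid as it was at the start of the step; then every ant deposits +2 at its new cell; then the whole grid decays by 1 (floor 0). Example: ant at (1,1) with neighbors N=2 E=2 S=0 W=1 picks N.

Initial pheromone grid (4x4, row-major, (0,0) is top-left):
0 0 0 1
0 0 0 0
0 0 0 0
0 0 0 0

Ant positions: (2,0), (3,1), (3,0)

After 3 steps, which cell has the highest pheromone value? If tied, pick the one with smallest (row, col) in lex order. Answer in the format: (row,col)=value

Step 1: ant0:(2,0)->N->(1,0) | ant1:(3,1)->N->(2,1) | ant2:(3,0)->N->(2,0)
  grid max=1 at (1,0)
Step 2: ant0:(1,0)->S->(2,0) | ant1:(2,1)->W->(2,0) | ant2:(2,0)->N->(1,0)
  grid max=4 at (2,0)
Step 3: ant0:(2,0)->N->(1,0) | ant1:(2,0)->N->(1,0) | ant2:(1,0)->S->(2,0)
  grid max=5 at (1,0)
Final grid:
  0 0 0 0
  5 0 0 0
  5 0 0 0
  0 0 0 0
Max pheromone 5 at (1,0)

Answer: (1,0)=5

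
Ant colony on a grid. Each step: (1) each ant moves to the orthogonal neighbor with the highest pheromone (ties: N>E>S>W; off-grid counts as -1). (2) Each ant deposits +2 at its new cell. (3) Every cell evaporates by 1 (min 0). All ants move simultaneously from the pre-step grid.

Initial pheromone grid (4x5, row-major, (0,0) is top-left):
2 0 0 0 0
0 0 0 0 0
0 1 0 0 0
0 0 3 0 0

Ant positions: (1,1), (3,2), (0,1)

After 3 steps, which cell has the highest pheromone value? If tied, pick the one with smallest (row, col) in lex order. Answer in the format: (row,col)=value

Answer: (3,2)=4

Derivation:
Step 1: ant0:(1,1)->S->(2,1) | ant1:(3,2)->N->(2,2) | ant2:(0,1)->W->(0,0)
  grid max=3 at (0,0)
Step 2: ant0:(2,1)->E->(2,2) | ant1:(2,2)->S->(3,2) | ant2:(0,0)->E->(0,1)
  grid max=3 at (3,2)
Step 3: ant0:(2,2)->S->(3,2) | ant1:(3,2)->N->(2,2) | ant2:(0,1)->W->(0,0)
  grid max=4 at (3,2)
Final grid:
  3 0 0 0 0
  0 0 0 0 0
  0 0 3 0 0
  0 0 4 0 0
Max pheromone 4 at (3,2)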